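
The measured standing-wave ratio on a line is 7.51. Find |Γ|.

|Γ| = (S − 1)/(S + 1) = (7.51 − 1)/(7.51 + 1) = 6.51/8.51

|Γ| ≈ 0.765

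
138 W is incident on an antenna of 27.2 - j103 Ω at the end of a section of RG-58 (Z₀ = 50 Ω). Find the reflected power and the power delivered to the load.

|Γ| = |(-22.8 − j103)/(77.2 − j103)| = 0.82
|Γ|² = 0.672
P_refl = |Γ|²·P_inc = 92.7 W, P_del = (1 − |Γ|²)·P_inc = 45.3 W

P_reflected ≈ 92.7 W; P_delivered ≈ 45.3 W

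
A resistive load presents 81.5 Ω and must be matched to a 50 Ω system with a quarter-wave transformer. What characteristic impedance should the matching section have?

Z_qwt ≈ 63.8 Ω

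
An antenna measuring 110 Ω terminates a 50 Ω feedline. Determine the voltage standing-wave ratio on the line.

Γ = (110 − 50)/(110 + 50) = 0.375
VSWR = (1 + 0.375)/(1 − 0.375)

VSWR ≈ 2.2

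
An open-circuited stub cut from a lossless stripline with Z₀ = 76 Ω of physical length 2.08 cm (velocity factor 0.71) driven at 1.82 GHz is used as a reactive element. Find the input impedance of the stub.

Z_in ≈ −j37.1 Ω

λ = v/f = 0.71·c / 1.82 GHz = 0.117 m
βl = 2π·l/λ = 2π × 0.178 = 64°
tan(βl) = 2.05
For an open-circuited stub, Z_in = −jZ_0·cot(βl) = −jZ_0/tan(βl)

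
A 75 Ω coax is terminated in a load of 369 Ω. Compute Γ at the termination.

Γ = (Z_L − Z_0)/(Z_L + Z_0) = (369 − 75)/(369 + 75) = 294/444

Γ = 0.662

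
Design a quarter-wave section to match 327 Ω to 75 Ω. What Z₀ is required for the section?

Z_qwt ≈ 157 Ω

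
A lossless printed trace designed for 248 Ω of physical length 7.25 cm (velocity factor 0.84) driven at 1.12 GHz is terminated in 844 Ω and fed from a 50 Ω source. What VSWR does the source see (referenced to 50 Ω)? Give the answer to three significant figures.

λ = v/f = 0.84·c / 1.12 GHz = 0.225 m
βl = 2π·l/λ = 2π × 0.322 = 116°
tan(βl) = -2.05
Z_in = Z_0·(Z_L + jZ_0·tanβl)/(Z_0 + jZ_L·tanβl) = 88.4 + j108 Ω
Γ_s = (Z_in − Z_s)/(Z_in + Z_s) = (38.4 + j108)/(138 + j108), |Γ_s| = 0.654
VSWR = (1 + |Γ_s|)/(1 − |Γ_s|)

VSWR ≈ 4.78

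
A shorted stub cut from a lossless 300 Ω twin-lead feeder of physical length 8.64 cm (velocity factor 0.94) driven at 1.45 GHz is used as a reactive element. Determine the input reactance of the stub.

λ = v/f = 0.94·c / 1.45 GHz = 0.194 m
βl = 2π·l/λ = 2π × 0.444 = 160°
tan(βl) = -0.365
For a shorted stub, Z_in = jZ_0·tan(βl)

X_in ≈ -110 Ω (capacitive)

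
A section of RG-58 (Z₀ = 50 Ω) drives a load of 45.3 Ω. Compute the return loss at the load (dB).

RL ≈ 26.1 dB

Γ = (45.3 − 50)/(45.3 + 50) = -0.0493
RL = −20·log₁₀|Γ| = −20·log₁₀(0.0493)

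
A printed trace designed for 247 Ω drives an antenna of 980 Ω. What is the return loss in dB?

RL ≈ 4.47 dB

Γ = (980 − 247)/(980 + 247) = 0.597
RL = −20·log₁₀|Γ| = −20·log₁₀(0.597)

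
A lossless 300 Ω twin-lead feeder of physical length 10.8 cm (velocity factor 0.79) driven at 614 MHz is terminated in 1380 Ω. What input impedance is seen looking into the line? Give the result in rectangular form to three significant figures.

λ = v/f = 0.79·c / 614 MHz = 0.386 m
βl = 2π·l/λ = 2π × 0.28 = 101°
tan(βl) = tan(101°) = -5.28
Z_in = Z_0·(Z_L + jZ_0·tanβl)/(Z_0 + jZ_L·tanβl)
     = 300·(1380 − j1580)/(300 − j7280)

Z_in ≈ 67.4 + j54.1 Ω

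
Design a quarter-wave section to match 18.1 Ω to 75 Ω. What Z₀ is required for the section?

Z_qwt ≈ 36.8 Ω

Z_qwt = √(Z_0·R_L) = √(75 × 18.1) = √1358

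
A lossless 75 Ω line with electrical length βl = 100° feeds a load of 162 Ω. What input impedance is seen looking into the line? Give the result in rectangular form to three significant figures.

Z_in ≈ 35.6 + j10.3 Ω

tan(βl) = tan(100°) = -5.67
Z_in = Z_0·(Z_L + jZ_0·tanβl)/(Z_0 + jZ_L·tanβl)
     = 75·(162 − j425)/(75 − j919)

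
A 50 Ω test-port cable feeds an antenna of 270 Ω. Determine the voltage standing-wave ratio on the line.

VSWR ≈ 5.4

Γ = (270 − 50)/(270 + 50) = 0.688
VSWR = (1 + 0.688)/(1 − 0.688)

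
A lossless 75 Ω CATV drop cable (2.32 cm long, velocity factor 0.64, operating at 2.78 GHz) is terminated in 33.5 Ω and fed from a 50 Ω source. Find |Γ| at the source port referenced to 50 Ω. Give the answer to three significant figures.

|Γ| ≈ 0.49

λ = v/f = 0.64·c / 2.78 GHz = 0.0691 m
βl = 2π·l/λ = 2π × 0.336 = 121°
tan(βl) = -1.67
Z_in = Z_0·(Z_L + jZ_0·tanβl)/(Z_0 + jZ_L·tanβl) = 81.5 − j64.4 Ω
Γ_s = (Z_in − Z_s)/(Z_in + Z_s) = (31.5 − j64.4)/(132 − j64.4), |Γ_s| = 0.49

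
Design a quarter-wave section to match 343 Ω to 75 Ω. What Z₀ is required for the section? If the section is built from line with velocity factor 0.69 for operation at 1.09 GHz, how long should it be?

Z_qwt ≈ 160 Ω; length ≈ 4.75 cm

Z_qwt = √(Z_0·R_L) = √(75 × 343) = √25720
λ = 0.69·c/f = 0.19 m, so l = λ/4 = 0.0475 m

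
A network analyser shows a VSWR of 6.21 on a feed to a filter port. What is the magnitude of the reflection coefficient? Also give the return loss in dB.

|Γ| ≈ 0.723; return loss ≈ 2.82 dB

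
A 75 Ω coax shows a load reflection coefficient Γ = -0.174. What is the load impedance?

Z_L = Z_0·(1 + Γ)/(1 − Γ) = 75·(0.826)/(1.17)

Z_L ≈ 52.8 Ω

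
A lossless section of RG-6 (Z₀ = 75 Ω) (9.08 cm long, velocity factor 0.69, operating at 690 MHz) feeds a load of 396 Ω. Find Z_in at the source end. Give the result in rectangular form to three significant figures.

Z_in ≈ 15.8 + j24.7 Ω

λ = v/f = 0.69·c / 690 MHz = 0.3 m
βl = 2π·l/λ = 2π × 0.303 = 109°
tan(βl) = tan(109°) = -2.91
Z_in = Z_0·(Z_L + jZ_0·tanβl)/(Z_0 + jZ_L·tanβl)
     = 75·(396 − j218)/(75 − j1150)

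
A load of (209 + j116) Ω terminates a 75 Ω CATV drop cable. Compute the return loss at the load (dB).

Γ = (134 + j116)/(284 + j116), |Γ| = 0.578
RL = −20·log₁₀|Γ| = −20·log₁₀(0.578)

RL ≈ 4.77 dB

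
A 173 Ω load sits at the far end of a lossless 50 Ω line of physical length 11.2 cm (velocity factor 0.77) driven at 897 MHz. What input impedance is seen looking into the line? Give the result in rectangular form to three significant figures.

Z_in ≈ 63.3 + j73.2 Ω

λ = v/f = 0.77·c / 897 MHz = 0.258 m
βl = 2π·l/λ = 2π × 0.435 = 157°
tan(βl) = tan(157°) = -0.433
Z_in = Z_0·(Z_L + jZ_0·tanβl)/(Z_0 + jZ_L·tanβl)
     = 50·(173 − j21.7)/(50 − j75)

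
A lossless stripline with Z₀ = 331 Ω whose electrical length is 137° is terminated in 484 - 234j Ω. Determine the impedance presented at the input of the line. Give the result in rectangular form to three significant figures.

tan(βl) = tan(137°) = -0.933
Z_in = Z_0·(Z_L + jZ_0·tanβl)/(Z_0 + jZ_L·tanβl)
     = 331·(484 − j543)/(113 − j451)

Z_in ≈ 458 + j240 Ω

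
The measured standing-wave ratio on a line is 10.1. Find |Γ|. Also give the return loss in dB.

|Γ| ≈ 0.82; return loss ≈ 1.73 dB

|Γ| = (S − 1)/(S + 1) = (10.1 − 1)/(10.1 + 1) = 9.1/11.1
RL = −20·log₁₀|Γ| = −20·log₁₀(0.82)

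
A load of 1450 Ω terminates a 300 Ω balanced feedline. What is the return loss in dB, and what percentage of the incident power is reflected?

Γ = (1450 − 300)/(1450 + 300) = 0.657
RL = −20·log₁₀(0.657) = 3.65 dB
P_refl/P_inc = |Γ|² = 0.432

RL ≈ 3.65 dB; 43.2% of incident power reflected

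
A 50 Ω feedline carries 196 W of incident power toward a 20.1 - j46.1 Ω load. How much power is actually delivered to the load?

P_delivered ≈ 112 W

|Γ| = |(-29.9 − j46.1)/(70.1 − j46.1)| = 0.655
|Γ|² = 0.429
P_refl = |Γ|²·P_inc = 84.1 W, P_del = (1 − |Γ|²)·P_inc = 112 W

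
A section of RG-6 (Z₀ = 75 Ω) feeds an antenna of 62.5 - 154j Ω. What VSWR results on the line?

VSWR ≈ 6.95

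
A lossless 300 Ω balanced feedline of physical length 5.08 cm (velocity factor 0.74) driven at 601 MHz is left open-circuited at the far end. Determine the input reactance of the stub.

λ = v/f = 0.74·c / 601 MHz = 0.369 m
βl = 2π·l/λ = 2π × 0.138 = 49.5°
tan(βl) = 1.17
For an open-circuited stub, Z_in = −jZ_0·cot(βl) = −jZ_0/tan(βl)

X_in ≈ -256 Ω (capacitive)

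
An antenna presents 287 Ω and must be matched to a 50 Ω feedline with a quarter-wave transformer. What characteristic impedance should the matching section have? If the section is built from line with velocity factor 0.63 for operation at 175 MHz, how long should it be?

Z_qwt ≈ 120 Ω; length ≈ 27 cm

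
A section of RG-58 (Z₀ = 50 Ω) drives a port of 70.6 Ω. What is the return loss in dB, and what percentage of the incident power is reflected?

RL ≈ 15.3 dB; 2.92% of incident power reflected

Γ = (70.6 − 50)/(70.6 + 50) = 0.171
RL = −20·log₁₀(0.171) = 15.3 dB
P_refl/P_inc = |Γ|² = 0.0292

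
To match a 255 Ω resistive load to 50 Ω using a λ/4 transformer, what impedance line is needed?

Z_qwt ≈ 113 Ω

Z_qwt = √(Z_0·R_L) = √(50 × 255) = √12750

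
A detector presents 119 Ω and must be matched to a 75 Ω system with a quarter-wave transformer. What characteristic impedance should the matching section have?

Z_qwt ≈ 94.5 Ω

Z_qwt = √(Z_0·R_L) = √(75 × 119) = √8925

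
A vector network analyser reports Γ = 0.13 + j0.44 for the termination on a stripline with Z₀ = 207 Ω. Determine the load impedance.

Z_L ≈ 172 + j192 Ω

Z_L = Z_0·(1 + Γ)/(1 − Γ) = 207·(1.13 + j0.44)/(0.87 − j0.44)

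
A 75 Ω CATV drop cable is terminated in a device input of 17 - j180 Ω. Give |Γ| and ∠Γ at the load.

Γ ≈ 0.936 ∠ -44.9°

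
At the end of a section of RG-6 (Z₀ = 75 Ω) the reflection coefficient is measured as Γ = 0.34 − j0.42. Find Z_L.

Z_L = Z_0·(1 + Γ)/(1 − Γ) = 75·(1.34 − j0.42)/(0.66 + j0.42)

Z_L ≈ 86.8 − j103 Ω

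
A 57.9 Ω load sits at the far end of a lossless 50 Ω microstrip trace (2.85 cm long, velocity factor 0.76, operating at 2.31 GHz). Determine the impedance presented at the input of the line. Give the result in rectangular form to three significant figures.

λ = v/f = 0.76·c / 2.31 GHz = 0.0987 m
βl = 2π·l/λ = 2π × 0.289 = 104°
tan(βl) = tan(104°) = -4.03
Z_in = Z_0·(Z_L + jZ_0·tanβl)/(Z_0 + jZ_L·tanβl)
     = 50·(57.9 − j201)/(50 − j233)

Z_in ≈ 43.8 + j3.02 Ω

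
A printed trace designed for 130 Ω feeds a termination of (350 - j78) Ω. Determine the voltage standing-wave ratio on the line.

Γ = (Z_L − Z_0)/(Z_L + Z_0) = (220 − j78)/(480 − j78)
|Γ| = 233/486 = 0.48
VSWR = (1 + |Γ|)/(1 − |Γ|) = 1.48/0.52

VSWR ≈ 2.85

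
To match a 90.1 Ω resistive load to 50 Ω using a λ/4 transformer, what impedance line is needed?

Z_qwt = √(Z_0·R_L) = √(50 × 90.1) = √4505

Z_qwt ≈ 67.1 Ω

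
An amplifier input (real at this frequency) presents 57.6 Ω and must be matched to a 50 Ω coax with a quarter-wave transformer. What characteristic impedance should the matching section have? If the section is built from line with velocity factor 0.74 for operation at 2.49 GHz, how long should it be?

Z_qwt ≈ 53.7 Ω; length ≈ 2.23 cm

Z_qwt = √(Z_0·R_L) = √(50 × 57.6) = √2880
λ = 0.74·c/f = 0.0892 m, so l = λ/4 = 0.0223 m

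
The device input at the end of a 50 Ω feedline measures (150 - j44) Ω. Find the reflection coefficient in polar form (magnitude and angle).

Γ = (Z_L − Z_0)/(Z_L + Z_0) = (100 − j44)/(200 − j44)
|Γ| = 109/205 = 0.534

Γ ≈ 0.534 ∠ -11.3°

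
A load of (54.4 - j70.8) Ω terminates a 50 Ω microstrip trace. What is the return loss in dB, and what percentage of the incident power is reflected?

Γ = (4.4 − j70.8)/(104.4 − j70.8), |Γ| = 0.562
RL = −20·log₁₀(0.562) = 5 dB
P_refl/P_inc = |Γ|² = 0.316

RL ≈ 5 dB; 31.6% of incident power reflected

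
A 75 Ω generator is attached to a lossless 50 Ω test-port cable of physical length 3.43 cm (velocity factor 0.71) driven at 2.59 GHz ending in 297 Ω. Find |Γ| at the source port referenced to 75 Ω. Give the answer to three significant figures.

|Γ| ≈ 0.678

λ = v/f = 0.71·c / 2.59 GHz = 0.0822 m
βl = 2π·l/λ = 2π × 0.417 = 150°
tan(βl) = -0.574
Z_in = Z_0·(Z_L + jZ_0·tanβl)/(Z_0 + jZ_L·tanβl) = 31.3 + j77.9 Ω
Γ_s = (Z_in − Z_s)/(Z_in + Z_s) = (-43.7 + j77.9)/(106 + j77.9), |Γ_s| = 0.678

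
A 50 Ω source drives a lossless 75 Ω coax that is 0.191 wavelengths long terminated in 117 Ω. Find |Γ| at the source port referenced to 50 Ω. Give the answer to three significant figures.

βl = 2π × 0.191 = 68.8°
tan(βl) = 2.57
Z_in = Z_0·(Z_L + jZ_0·tanβl)/(Z_0 + jZ_L·tanβl) = 52.1 − j16.2 Ω
Γ_s = (Z_in − Z_s)/(Z_in + Z_s) = (2.11 − j16.2)/(102 − j16.2), |Γ_s| = 0.158

|Γ| ≈ 0.158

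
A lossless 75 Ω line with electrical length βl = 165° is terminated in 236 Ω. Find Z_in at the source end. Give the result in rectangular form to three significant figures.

Z_in ≈ 148 + j105 Ω

tan(βl) = tan(165°) = -0.268
Z_in = Z_0·(Z_L + jZ_0·tanβl)/(Z_0 + jZ_L·tanβl)
     = 75·(236 − j20.1)/(75 − j63.2)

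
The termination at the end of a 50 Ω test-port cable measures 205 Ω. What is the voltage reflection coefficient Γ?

Γ = (Z_L − Z_0)/(Z_L + Z_0) = (205 − 50)/(205 + 50) = 155/255

Γ = 0.608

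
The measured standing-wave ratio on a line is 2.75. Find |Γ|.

|Γ| = (S − 1)/(S + 1) = (2.75 − 1)/(2.75 + 1) = 1.75/3.75

|Γ| ≈ 0.467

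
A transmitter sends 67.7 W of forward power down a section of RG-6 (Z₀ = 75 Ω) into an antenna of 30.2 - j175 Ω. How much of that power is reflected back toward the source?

P_reflected ≈ 53 W

|Γ| = |(-44.8 − j175)/(105.2 − j175)| = 0.885
|Γ|² = 0.783
P_refl = |Γ|²·P_inc = 53 W, P_del = (1 − |Γ|²)·P_inc = 14.7 W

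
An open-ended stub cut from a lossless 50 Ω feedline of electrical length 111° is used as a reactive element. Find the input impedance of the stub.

Z_in ≈ +j19.2 Ω

tan(βl) = -2.61
For an open-ended stub, Z_in = −jZ_0·cot(βl) = −jZ_0/tan(βl)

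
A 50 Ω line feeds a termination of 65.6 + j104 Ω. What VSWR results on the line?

VSWR ≈ 5.18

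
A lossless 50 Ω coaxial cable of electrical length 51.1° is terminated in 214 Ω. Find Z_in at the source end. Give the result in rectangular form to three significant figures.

tan(βl) = tan(51.1°) = 1.24
Z_in = Z_0·(Z_L + jZ_0·tanβl)/(Z_0 + jZ_L·tanβl)
     = 50·(214 + j62)/(50 + j265)

Z_in ≈ 18.6 − j36.8 Ω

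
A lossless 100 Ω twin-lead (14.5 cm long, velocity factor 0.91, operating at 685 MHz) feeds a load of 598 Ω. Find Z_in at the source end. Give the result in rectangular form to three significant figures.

λ = v/f = 0.91·c / 685 MHz = 0.399 m
βl = 2π·l/λ = 2π × 0.364 = 131°
tan(βl) = tan(131°) = -1.15
Z_in = Z_0·(Z_L + jZ_0·tanβl)/(Z_0 + jZ_L·tanβl)
     = 100·(598 − j115)/(100 − j688)

Z_in ≈ 28.7 + j82.7 Ω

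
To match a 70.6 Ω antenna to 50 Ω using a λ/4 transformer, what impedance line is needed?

Z_qwt = √(Z_0·R_L) = √(50 × 70.6) = √3530

Z_qwt ≈ 59.4 Ω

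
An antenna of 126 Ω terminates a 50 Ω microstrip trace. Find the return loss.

RL ≈ 7.29 dB

Γ = (126 − 50)/(126 + 50) = 0.432
RL = −20·log₁₀|Γ| = −20·log₁₀(0.432)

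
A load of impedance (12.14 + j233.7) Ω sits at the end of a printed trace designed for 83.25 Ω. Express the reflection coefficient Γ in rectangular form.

Γ ≈ 0.751 + j0.611

Γ = (Z_L − Z_0)/(Z_L + Z_0) = (-71.11 + j233.7)/(95.39 + j233.7)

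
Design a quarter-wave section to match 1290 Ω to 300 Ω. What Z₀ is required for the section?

Z_qwt = √(Z_0·R_L) = √(300 × 1290) = √387000

Z_qwt ≈ 622 Ω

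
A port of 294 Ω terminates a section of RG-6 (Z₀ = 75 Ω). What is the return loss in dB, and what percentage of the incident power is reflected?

Γ = (294 − 75)/(294 + 75) = 0.593
RL = −20·log₁₀(0.593) = 4.53 dB
P_refl/P_inc = |Γ|² = 0.352

RL ≈ 4.53 dB; 35.2% of incident power reflected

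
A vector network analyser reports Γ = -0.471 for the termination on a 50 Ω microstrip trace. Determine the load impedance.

Z_L = Z_0·(1 + Γ)/(1 − Γ) = 50·(0.529)/(1.47)

Z_L ≈ 18 Ω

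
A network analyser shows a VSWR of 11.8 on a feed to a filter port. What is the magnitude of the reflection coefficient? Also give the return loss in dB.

|Γ| ≈ 0.844; return loss ≈ 1.48 dB

|Γ| = (S − 1)/(S + 1) = (11.8 − 1)/(11.8 + 1) = 10.8/12.8
RL = −20·log₁₀|Γ| = −20·log₁₀(0.844)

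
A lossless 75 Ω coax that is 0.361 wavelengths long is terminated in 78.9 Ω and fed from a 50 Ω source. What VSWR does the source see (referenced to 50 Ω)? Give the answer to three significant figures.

βl = 2π × 0.361 = 130°
tan(βl) = -1.19
Z_in = Z_0·(Z_L + jZ_0·tanβl)/(Z_0 + jZ_L·tanβl) = 74.2 + j3.71 Ω
Γ_s = (Z_in − Z_s)/(Z_in + Z_s) = (24.2 + j3.71)/(124 + j3.71), |Γ_s| = 0.197
VSWR = (1 + |Γ_s|)/(1 − |Γ_s|)

VSWR ≈ 1.49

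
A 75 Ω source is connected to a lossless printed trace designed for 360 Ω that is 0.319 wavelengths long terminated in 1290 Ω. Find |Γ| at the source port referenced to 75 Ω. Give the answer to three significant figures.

|Γ| ≈ 0.639

βl = 2π × 0.319 = 115°
tan(βl) = -2.16
Z_in = Z_0·(Z_L + jZ_0·tanβl)/(Z_0 + jZ_L·tanβl) = 120 + j151 Ω
Γ_s = (Z_in − Z_s)/(Z_in + Z_s) = (45 + j151)/(195 + j151), |Γ_s| = 0.639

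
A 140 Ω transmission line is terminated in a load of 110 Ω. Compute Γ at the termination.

Γ = -0.12

Γ = (Z_L − Z_0)/(Z_L + Z_0) = (110 − 140)/(110 + 140) = -30/250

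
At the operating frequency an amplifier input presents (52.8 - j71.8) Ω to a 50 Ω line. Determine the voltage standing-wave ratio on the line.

VSWR ≈ 3.68

Γ = (Z_L − Z_0)/(Z_L + Z_0) = (2.8 − j71.8)/(102.8 − j71.8)
|Γ| = 71.9/125 = 0.573
VSWR = (1 + |Γ|)/(1 − |Γ|) = 1.57/0.427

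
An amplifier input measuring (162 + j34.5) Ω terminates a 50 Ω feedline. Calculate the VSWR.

Γ = (Z_L − Z_0)/(Z_L + Z_0) = (112 + j34.5)/(212 + j34.5)
|Γ| = 117/215 = 0.546
VSWR = (1 + |Γ|)/(1 − |Γ|) = 1.55/0.454

VSWR ≈ 3.4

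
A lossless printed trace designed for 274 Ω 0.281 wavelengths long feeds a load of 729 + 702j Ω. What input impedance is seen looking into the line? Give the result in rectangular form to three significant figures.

Z_in ≈ 51.5 + j0.594 Ω

βl = 2π × 0.281 = 101°
tan(βl) = tan(101°) = -5.07
Z_in = Z_0·(Z_L + jZ_0·tanβl)/(Z_0 + jZ_L·tanβl)
     = 274·(729 − j687)/(3830 − j3700)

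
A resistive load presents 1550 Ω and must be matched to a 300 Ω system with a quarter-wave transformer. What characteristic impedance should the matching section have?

Z_qwt ≈ 682 Ω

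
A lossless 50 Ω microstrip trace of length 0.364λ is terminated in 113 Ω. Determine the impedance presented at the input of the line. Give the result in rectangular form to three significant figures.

βl = 2π × 0.364 = 131°
tan(βl) = tan(131°) = -1.15
Z_in = Z_0·(Z_L + jZ_0·tanβl)/(Z_0 + jZ_L·tanβl)
     = 50·(113 − j57.4)/(50 − j130)

Z_in ≈ 33.9 + j30.5 Ω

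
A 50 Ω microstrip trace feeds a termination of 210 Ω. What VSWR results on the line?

VSWR ≈ 4.2

Γ = (210 − 50)/(210 + 50) = 0.615
VSWR = (1 + 0.615)/(1 − 0.615)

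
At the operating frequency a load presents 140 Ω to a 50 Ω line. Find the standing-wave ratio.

VSWR ≈ 2.8

Γ = (140 − 50)/(140 + 50) = 0.474
VSWR = (1 + 0.474)/(1 − 0.474)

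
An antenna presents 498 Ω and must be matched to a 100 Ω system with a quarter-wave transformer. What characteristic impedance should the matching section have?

Z_qwt ≈ 223 Ω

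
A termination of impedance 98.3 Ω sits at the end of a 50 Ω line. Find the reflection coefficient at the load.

Γ = (Z_L − Z_0)/(Z_L + Z_0) = (98.3 − 50)/(98.3 + 50) = 48.3/148.3

Γ = 0.326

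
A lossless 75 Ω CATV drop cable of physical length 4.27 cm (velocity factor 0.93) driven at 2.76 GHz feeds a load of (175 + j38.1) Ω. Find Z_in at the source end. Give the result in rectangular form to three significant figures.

Z_in ≈ 71.4 + j68.2 Ω

λ = v/f = 0.93·c / 2.76 GHz = 0.101 m
βl = 2π·l/λ = 2π × 0.422 = 152°
tan(βl) = tan(152°) = -0.53
Z_in = Z_0·(Z_L + jZ_0·tanβl)/(Z_0 + jZ_L·tanβl)
     = 75·(175 − j1.67)/(95.2 − j92.8)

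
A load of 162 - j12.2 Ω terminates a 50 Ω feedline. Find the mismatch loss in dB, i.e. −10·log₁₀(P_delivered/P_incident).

Γ = (112 − j12.2)/(212 − j12.2), |Γ| = 0.531
|Γ|² = 0.281, so P_del/P_inc = 1 − |Γ|² = 0.719
ML = −10·log₁₀(1 − |Γ|²)

mismatch loss ≈ 1.44 dB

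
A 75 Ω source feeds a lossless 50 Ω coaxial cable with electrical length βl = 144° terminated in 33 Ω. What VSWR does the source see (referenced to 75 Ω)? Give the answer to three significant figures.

tan(βl) = -0.727
Z_in = Z_0·(Z_L + jZ_0·tanβl)/(Z_0 + jZ_L·tanβl) = 41 − j16.7 Ω
Γ_s = (Z_in − Z_s)/(Z_in + Z_s) = (-34 − j16.7)/(116 − j16.7), |Γ_s| = 0.323
VSWR = (1 + |Γ_s|)/(1 − |Γ_s|)

VSWR ≈ 1.96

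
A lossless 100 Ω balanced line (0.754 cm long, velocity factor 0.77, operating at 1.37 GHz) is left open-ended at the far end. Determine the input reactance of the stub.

X_in ≈ -346 Ω (capacitive)

λ = v/f = 0.77·c / 1.37 GHz = 0.169 m
βl = 2π·l/λ = 2π × 0.0447 = 16.1°
tan(βl) = 0.289
For an open-ended stub, Z_in = −jZ_0·cot(βl) = −jZ_0/tan(βl)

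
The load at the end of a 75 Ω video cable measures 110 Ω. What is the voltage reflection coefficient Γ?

Γ = 0.189

Γ = (Z_L − Z_0)/(Z_L + Z_0) = (110 − 75)/(110 + 75) = 35/185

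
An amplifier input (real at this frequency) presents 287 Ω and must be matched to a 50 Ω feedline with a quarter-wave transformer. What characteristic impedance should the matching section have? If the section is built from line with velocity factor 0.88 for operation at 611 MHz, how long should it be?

Z_qwt = √(Z_0·R_L) = √(50 × 287) = √14350
λ = 0.88·c/f = 0.432 m, so l = λ/4 = 0.108 m

Z_qwt ≈ 120 Ω; length ≈ 10.8 cm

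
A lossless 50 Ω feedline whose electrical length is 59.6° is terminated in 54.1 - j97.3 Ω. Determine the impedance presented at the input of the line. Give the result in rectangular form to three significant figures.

tan(βl) = tan(59.6°) = 1.7
Z_in = Z_0·(Z_L + jZ_0·tanβl)/(Z_0 + jZ_L·tanβl)
     = 50·(54.1 − j12.1)/(216 + j92.2)

Z_in ≈ 9.59 − j6.89 Ω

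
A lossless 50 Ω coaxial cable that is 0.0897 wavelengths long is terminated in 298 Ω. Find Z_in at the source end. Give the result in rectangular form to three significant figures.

βl = 2π × 0.0897 = 32.3°
tan(βl) = tan(32.3°) = 0.632
Z_in = Z_0·(Z_L + jZ_0·tanβl)/(Z_0 + jZ_L·tanβl)
     = 50·(298 + j31.6)/(50 + j188)

Z_in ≈ 27.5 − j71.8 Ω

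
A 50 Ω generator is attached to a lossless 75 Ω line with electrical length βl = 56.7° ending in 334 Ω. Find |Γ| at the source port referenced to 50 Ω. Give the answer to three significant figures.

tan(βl) = 1.52
Z_in = Z_0·(Z_L + jZ_0·tanβl)/(Z_0 + jZ_L·tanβl) = 23.6 − j45.8 Ω
Γ_s = (Z_in − Z_s)/(Z_in + Z_s) = (-26.4 − j45.8)/(73.6 − j45.8), |Γ_s| = 0.61

|Γ| ≈ 0.61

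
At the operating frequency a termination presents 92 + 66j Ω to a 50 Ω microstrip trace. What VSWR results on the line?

VSWR ≈ 3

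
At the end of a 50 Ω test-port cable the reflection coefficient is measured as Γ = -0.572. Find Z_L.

Z_L ≈ 13.6 Ω

Z_L = Z_0·(1 + Γ)/(1 − Γ) = 50·(0.428)/(1.57)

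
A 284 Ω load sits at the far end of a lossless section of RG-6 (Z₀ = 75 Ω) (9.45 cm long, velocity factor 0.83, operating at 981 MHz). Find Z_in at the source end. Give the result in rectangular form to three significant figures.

Z_in ≈ 36 + j63.3 Ω

λ = v/f = 0.83·c / 981 MHz = 0.254 m
βl = 2π·l/λ = 2π × 0.372 = 134°
tan(βl) = tan(134°) = -1.03
Z_in = Z_0·(Z_L + jZ_0·tanβl)/(Z_0 + jZ_L·tanβl)
     = 75·(284 − j77.6)/(75 − j294)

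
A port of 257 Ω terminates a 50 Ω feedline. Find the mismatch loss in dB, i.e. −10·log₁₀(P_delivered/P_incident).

mismatch loss ≈ 2.63 dB

Γ = (257 − 50)/(257 + 50) = 0.674
|Γ|² = 0.455, so P_del/P_inc = 1 − |Γ|² = 0.545
ML = −10·log₁₀(1 − |Γ|²)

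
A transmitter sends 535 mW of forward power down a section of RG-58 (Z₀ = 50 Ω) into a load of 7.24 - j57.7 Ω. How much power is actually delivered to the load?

P_delivered ≈ 117 mW

|Γ| = |(-42.76 − j57.7)/(57.24 − j57.7)| = 0.884
|Γ|² = 0.781
P_refl = |Γ|²·P_inc = 418 mW, P_del = (1 − |Γ|²)·P_inc = 117 mW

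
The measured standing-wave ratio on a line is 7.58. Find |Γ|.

|Γ| = (S − 1)/(S + 1) = (7.58 − 1)/(7.58 + 1) = 6.58/8.58

|Γ| ≈ 0.767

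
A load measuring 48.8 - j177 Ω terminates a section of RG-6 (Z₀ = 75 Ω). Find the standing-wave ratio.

VSWR ≈ 10.7

Γ = (Z_L − Z_0)/(Z_L + Z_0) = (-26.2 − j177)/(123.8 − j177)
|Γ| = 179/216 = 0.828
VSWR = (1 + |Γ|)/(1 − |Γ|) = 1.83/0.172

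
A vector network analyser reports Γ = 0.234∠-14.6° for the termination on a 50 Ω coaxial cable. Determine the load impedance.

Z_L = Z_0·(1 + Γ)/(1 − Γ) = 50·(1.23 − j0.059)/(0.774 + j0.059)

Z_L ≈ 78.5 − j9.8 Ω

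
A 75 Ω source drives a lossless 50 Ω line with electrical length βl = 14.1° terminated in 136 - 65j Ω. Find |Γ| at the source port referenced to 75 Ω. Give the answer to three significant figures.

tan(βl) = 0.251
Z_in = Z_0·(Z_L + jZ_0·tanβl)/(Z_0 + jZ_L·tanβl) = 64.9 − j73 Ω
Γ_s = (Z_in − Z_s)/(Z_in + Z_s) = (-10.1 − j73)/(140 − j73), |Γ_s| = 0.467

|Γ| ≈ 0.467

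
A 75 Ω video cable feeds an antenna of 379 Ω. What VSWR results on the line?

VSWR ≈ 5.05

Γ = (379 − 75)/(379 + 75) = 0.67
VSWR = (1 + 0.67)/(1 − 0.67)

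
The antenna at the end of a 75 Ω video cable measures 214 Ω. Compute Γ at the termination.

Γ = 0.481

Γ = (Z_L − Z_0)/(Z_L + Z_0) = (214 − 75)/(214 + 75) = 139/289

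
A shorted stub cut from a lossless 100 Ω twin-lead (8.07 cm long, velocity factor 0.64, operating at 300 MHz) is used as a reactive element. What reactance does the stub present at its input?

X_in ≈ 101 Ω (inductive)

λ = v/f = 0.64·c / 300 MHz = 0.64 m
βl = 2π·l/λ = 2π × 0.126 = 45.4°
tan(βl) = 1.01
For a shorted stub, Z_in = jZ_0·tan(βl)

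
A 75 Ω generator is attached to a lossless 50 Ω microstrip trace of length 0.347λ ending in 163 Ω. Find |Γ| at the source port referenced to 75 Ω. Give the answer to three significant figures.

|Γ| ≈ 0.603

βl = 2π × 0.347 = 125°
tan(βl) = -1.43
Z_in = Z_0·(Z_L + jZ_0·tanβl)/(Z_0 + jZ_L·tanβl) = 21.8 + j30.2 Ω
Γ_s = (Z_in − Z_s)/(Z_in + Z_s) = (-53.2 + j30.2)/(96.8 + j30.2), |Γ_s| = 0.603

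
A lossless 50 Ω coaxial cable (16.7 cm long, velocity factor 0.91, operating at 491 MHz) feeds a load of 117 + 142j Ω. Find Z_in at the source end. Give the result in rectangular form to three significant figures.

λ = v/f = 0.91·c / 491 MHz = 0.556 m
βl = 2π·l/λ = 2π × 0.3 = 108°
tan(βl) = tan(108°) = -3.05
Z_in = Z_0·(Z_L + jZ_0·tanβl)/(Z_0 + jZ_L·tanβl)
     = 50·(117 − j10.7)/(484 − j357)

Z_in ≈ 8.35 + j5.06 Ω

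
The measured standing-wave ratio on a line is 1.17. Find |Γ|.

|Γ| ≈ 0.0783

|Γ| = (S − 1)/(S + 1) = (1.17 − 1)/(1.17 + 1) = 0.17/2.17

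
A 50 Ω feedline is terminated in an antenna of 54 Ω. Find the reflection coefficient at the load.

Γ = (Z_L − Z_0)/(Z_L + Z_0) = (54 − 50)/(54 + 50) = 4/104

Γ = 0.0385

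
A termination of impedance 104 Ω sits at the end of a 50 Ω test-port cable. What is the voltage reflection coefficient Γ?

Γ = (Z_L − Z_0)/(Z_L + Z_0) = (104 − 50)/(104 + 50) = 54/154

Γ = 0.351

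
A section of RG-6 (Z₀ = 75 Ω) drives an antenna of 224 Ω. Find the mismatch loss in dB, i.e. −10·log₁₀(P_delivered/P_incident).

mismatch loss ≈ 1.24 dB

Γ = (224 − 75)/(224 + 75) = 0.498
|Γ|² = 0.248, so P_del/P_inc = 1 − |Γ|² = 0.752
ML = −10·log₁₀(1 − |Γ|²)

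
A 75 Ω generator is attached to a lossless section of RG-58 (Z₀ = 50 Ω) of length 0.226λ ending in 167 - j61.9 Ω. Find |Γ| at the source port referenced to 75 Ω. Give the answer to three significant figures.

βl = 2π × 0.226 = 81.4°
tan(βl) = 6.58
Z_in = Z_0·(Z_L + jZ_0·tanβl)/(Z_0 + jZ_L·tanβl) = 13.1 − j2.16 Ω
Γ_s = (Z_in − Z_s)/(Z_in + Z_s) = (-61.9 − j2.16)/(88.1 − j2.16), |Γ_s| = 0.704

|Γ| ≈ 0.704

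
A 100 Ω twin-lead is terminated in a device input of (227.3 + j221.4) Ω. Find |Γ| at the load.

Γ = (Z_L − Z_0)/(Z_L + Z_0) = (127.3 + j221.4)/(327.3 + j221.4)
|Γ| = 255/395

|Γ| ≈ 0.646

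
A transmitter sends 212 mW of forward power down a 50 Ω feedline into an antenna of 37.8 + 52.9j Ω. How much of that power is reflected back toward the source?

P_reflected ≈ 59.5 mW

|Γ| = |(-12.2 + j52.9)/(87.8 + j52.9)| = 0.53
|Γ|² = 0.28
P_refl = |Γ|²·P_inc = 59.5 mW, P_del = (1 − |Γ|²)·P_inc = 153 mW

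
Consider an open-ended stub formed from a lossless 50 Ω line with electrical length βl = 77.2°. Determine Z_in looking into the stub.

Z_in ≈ −j11.4 Ω

tan(βl) = 4.4
For an open-ended stub, Z_in = −jZ_0·cot(βl) = −jZ_0/tan(βl)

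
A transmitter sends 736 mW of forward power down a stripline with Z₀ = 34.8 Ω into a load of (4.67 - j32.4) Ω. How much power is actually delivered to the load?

P_delivered ≈ 183 mW

|Γ| = |(-30.13 − j32.4)/(39.47 − j32.4)| = 0.866
|Γ|² = 0.751
P_refl = |Γ|²·P_inc = 553 mW, P_del = (1 − |Γ|²)·P_inc = 183 mW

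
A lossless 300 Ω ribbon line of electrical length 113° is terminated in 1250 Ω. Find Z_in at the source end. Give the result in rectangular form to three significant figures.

Z_in ≈ 84.1 + j119 Ω

tan(βl) = tan(113°) = -2.36
Z_in = Z_0·(Z_L + jZ_0·tanβl)/(Z_0 + jZ_L·tanβl)
     = 300·(1250 − j707)/(300 − j2940)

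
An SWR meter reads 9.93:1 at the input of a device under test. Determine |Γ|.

|Γ| = (S − 1)/(S + 1) = (9.93 − 1)/(9.93 + 1) = 8.93/10.9

|Γ| ≈ 0.817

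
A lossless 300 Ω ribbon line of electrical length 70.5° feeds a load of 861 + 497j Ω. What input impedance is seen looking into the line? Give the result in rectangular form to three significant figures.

tan(βl) = tan(70.5°) = 2.82
Z_in = Z_0·(Z_L + jZ_0·tanβl)/(Z_0 + jZ_L·tanβl)
     = 300·(861 + j1340)/(-1100 + j2430)

Z_in ≈ 97.5 − j151 Ω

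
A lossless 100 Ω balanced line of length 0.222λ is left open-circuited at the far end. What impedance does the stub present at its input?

βl = 2π × 0.222 = 79.9°
tan(βl) = 5.63
For an open-circuited stub, Z_in = −jZ_0·cot(βl) = −jZ_0/tan(βl)

Z_in ≈ −j17.8 Ω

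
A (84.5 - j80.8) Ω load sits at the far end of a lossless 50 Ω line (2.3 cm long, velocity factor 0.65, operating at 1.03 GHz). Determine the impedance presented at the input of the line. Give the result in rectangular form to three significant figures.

Z_in ≈ 17.8 − j24.2 Ω

λ = v/f = 0.65·c / 1.03 GHz = 0.189 m
βl = 2π·l/λ = 2π × 0.121 = 43.7°
tan(βl) = tan(43.7°) = 0.957
Z_in = Z_0·(Z_L + jZ_0·tanβl)/(Z_0 + jZ_L·tanβl)
     = 50·(84.5 − j33)/(127 + j80.8)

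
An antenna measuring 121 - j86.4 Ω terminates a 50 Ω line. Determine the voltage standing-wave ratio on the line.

VSWR ≈ 3.8

Γ = (Z_L − Z_0)/(Z_L + Z_0) = (71 − j86.4)/(171 − j86.4)
|Γ| = 112/192 = 0.584
VSWR = (1 + |Γ|)/(1 − |Γ|) = 1.58/0.416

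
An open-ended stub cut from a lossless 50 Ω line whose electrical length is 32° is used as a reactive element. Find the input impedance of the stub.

tan(βl) = 0.625
For an open-ended stub, Z_in = −jZ_0·cot(βl) = −jZ_0/tan(βl)

Z_in ≈ −j80 Ω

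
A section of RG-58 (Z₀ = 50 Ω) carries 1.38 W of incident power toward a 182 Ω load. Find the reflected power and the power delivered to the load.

Γ = (182 − 50)/(182 + 50) = 0.569
|Γ|² = 0.324
P_refl = |Γ|²·P_inc = 0.447 W, P_del = (1 − |Γ|²)·P_inc = 0.933 W

P_reflected ≈ 0.447 W; P_delivered ≈ 0.933 W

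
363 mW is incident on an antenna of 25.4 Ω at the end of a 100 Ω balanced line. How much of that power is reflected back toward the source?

P_reflected ≈ 128 mW

Γ = (25.4 − 100)/(25.4 + 100) = -0.595
|Γ|² = 0.354
P_refl = |Γ|²·P_inc = 128 mW, P_del = (1 − |Γ|²)·P_inc = 235 mW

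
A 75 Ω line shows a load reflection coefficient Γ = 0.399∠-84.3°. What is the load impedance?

Z_L ≈ 58.4 − j55.1 Ω

Z_L = Z_0·(1 + Γ)/(1 − Γ) = 75·(1.04 − j0.397)/(0.96 + j0.397)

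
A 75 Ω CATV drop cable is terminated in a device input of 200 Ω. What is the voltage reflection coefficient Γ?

Γ = (Z_L − Z_0)/(Z_L + Z_0) = (200 − 75)/(200 + 75) = 125/275

Γ = 0.455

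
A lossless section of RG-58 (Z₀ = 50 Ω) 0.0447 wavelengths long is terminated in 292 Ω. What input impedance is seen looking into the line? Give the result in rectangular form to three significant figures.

βl = 2π × 0.0447 = 16.1°
tan(βl) = tan(16.1°) = 0.288
Z_in = Z_0·(Z_L + jZ_0·tanβl)/(Z_0 + jZ_L·tanβl)
     = 50·(292 + j14.4)/(50 + j84.2)

Z_in ≈ 82.4 − j124 Ω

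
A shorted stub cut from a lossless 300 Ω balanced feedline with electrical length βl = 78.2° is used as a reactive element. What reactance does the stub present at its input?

X_in ≈ 1440 Ω (inductive)

tan(βl) = 4.79
For a shorted stub, Z_in = jZ_0·tan(βl)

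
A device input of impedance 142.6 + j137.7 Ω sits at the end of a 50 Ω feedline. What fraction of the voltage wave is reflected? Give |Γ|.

|Γ| ≈ 0.701

Γ = (Z_L − Z_0)/(Z_L + Z_0) = (92.6 + j137.7)/(192.6 + j137.7)
|Γ| = 166/237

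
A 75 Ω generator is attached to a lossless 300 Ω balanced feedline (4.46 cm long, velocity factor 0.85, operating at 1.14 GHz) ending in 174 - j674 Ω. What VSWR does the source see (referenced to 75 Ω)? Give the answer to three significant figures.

VSWR ≈ 3.03

λ = v/f = 0.85·c / 1.14 GHz = 0.224 m
βl = 2π·l/λ = 2π × 0.199 = 71.8°
tan(βl) = 3.04
Z_in = Z_0·(Z_L + jZ_0·tanβl)/(Z_0 + jZ_L·tanβl) = 27.7 + j24.1 Ω
Γ_s = (Z_in − Z_s)/(Z_in + Z_s) = (-47.3 + j24.1)/(103 + j24.1), |Γ_s| = 0.504
VSWR = (1 + |Γ_s|)/(1 − |Γ_s|)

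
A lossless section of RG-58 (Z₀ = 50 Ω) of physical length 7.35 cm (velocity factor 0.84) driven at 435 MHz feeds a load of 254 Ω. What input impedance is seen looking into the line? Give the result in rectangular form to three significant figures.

λ = v/f = 0.84·c / 435 MHz = 0.579 m
βl = 2π·l/λ = 2π × 0.127 = 45.7°
tan(βl) = tan(45.7°) = 1.02
Z_in = Z_0·(Z_L + jZ_0·tanβl)/(Z_0 + jZ_L·tanβl)
     = 50·(254 + j51.2)/(50 + j260)

Z_in ≈ 18.5 − j45.3 Ω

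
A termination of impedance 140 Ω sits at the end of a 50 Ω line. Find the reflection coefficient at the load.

Γ = 0.474

Γ = (Z_L − Z_0)/(Z_L + Z_0) = (140 − 50)/(140 + 50) = 90/190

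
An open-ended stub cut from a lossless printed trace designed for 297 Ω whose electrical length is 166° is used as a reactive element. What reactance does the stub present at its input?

tan(βl) = -0.249
For an open-ended stub, Z_in = −jZ_0·cot(βl) = −jZ_0/tan(βl)

X_in ≈ 1190 Ω (inductive)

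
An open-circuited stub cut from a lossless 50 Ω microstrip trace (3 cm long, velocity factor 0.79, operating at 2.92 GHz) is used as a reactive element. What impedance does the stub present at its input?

λ = v/f = 0.79·c / 2.92 GHz = 0.0812 m
βl = 2π·l/λ = 2π × 0.37 = 133°
tan(βl) = -1.07
For an open-circuited stub, Z_in = −jZ_0·cot(βl) = −jZ_0/tan(βl)

Z_in ≈ +j46.7 Ω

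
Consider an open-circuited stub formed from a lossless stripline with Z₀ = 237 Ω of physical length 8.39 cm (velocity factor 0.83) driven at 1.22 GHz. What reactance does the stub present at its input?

λ = v/f = 0.83·c / 1.22 GHz = 0.204 m
βl = 2π·l/λ = 2π × 0.411 = 148°
tan(βl) = -0.625
For an open-circuited stub, Z_in = −jZ_0·cot(βl) = −jZ_0/tan(βl)

X_in ≈ 379 Ω (inductive)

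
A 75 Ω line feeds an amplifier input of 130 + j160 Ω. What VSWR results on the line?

Γ = (Z_L − Z_0)/(Z_L + Z_0) = (55 + j160)/(205 + j160)
|Γ| = 169/260 = 0.651
VSWR = (1 + |Γ|)/(1 − |Γ|) = 1.65/0.349

VSWR ≈ 4.72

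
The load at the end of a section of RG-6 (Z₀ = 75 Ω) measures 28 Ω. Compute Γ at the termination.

Γ = (Z_L − Z_0)/(Z_L + Z_0) = (28 − 75)/(28 + 75) = -47/103

Γ = -0.456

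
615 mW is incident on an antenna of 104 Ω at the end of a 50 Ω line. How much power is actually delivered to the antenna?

Γ = (104 − 50)/(104 + 50) = 0.351
|Γ|² = 0.123
P_refl = |Γ|²·P_inc = 75.6 mW, P_del = (1 − |Γ|²)·P_inc = 539 mW

P_delivered ≈ 539 mW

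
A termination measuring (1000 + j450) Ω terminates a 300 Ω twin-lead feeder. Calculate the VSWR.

Γ = (Z_L − Z_0)/(Z_L + Z_0) = (700 + j450)/(1300 + j450)
|Γ| = 832/1380 = 0.605
VSWR = (1 + |Γ|)/(1 − |Γ|) = 1.6/0.395

VSWR ≈ 4.06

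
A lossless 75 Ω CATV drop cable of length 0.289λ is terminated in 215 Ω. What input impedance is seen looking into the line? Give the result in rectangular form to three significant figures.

Z_in ≈ 27.6 + j16.3 Ω

βl = 2π × 0.289 = 104°
tan(βl) = tan(104°) = -4
Z_in = Z_0·(Z_L + jZ_0·tanβl)/(Z_0 + jZ_L·tanβl)
     = 75·(215 − j300)/(75 − j860)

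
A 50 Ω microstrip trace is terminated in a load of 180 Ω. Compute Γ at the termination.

Γ = (Z_L − Z_0)/(Z_L + Z_0) = (180 − 50)/(180 + 50) = 130/230

Γ = 0.565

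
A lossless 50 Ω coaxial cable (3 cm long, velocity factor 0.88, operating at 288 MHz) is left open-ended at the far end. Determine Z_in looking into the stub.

Z_in ≈ −j240 Ω

λ = v/f = 0.88·c / 288 MHz = 0.917 m
βl = 2π·l/λ = 2π × 0.0327 = 11.8°
tan(βl) = 0.209
For an open-ended stub, Z_in = −jZ_0·cot(βl) = −jZ_0/tan(βl)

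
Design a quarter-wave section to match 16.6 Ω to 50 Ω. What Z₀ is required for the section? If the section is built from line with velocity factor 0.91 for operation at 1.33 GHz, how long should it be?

Z_qwt ≈ 28.8 Ω; length ≈ 5.13 cm

Z_qwt = √(Z_0·R_L) = √(50 × 16.6) = √830
λ = 0.91·c/f = 0.205 m, so l = λ/4 = 0.0513 m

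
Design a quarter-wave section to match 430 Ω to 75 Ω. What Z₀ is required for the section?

Z_qwt = √(Z_0·R_L) = √(75 × 430) = √32250

Z_qwt ≈ 180 Ω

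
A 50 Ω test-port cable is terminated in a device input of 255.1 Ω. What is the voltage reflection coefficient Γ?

Γ = 0.672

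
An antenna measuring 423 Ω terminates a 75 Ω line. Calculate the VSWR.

Γ = (423 − 75)/(423 + 75) = 0.699
VSWR = (1 + 0.699)/(1 − 0.699)

VSWR ≈ 5.64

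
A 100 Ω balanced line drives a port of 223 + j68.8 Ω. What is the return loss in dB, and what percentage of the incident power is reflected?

Γ = (123 + j68.8)/(323 + j68.8), |Γ| = 0.427
RL = −20·log₁₀(0.427) = 7.4 dB
P_refl/P_inc = |Γ|² = 0.182

RL ≈ 7.4 dB; 18.2% of incident power reflected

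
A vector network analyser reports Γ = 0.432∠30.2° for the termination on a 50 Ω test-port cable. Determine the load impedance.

Z_L ≈ 92.5 + j49.4 Ω

Z_L = Z_0·(1 + Γ)/(1 − Γ) = 50·(1.37 + j0.217)/(0.627 − j0.217)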